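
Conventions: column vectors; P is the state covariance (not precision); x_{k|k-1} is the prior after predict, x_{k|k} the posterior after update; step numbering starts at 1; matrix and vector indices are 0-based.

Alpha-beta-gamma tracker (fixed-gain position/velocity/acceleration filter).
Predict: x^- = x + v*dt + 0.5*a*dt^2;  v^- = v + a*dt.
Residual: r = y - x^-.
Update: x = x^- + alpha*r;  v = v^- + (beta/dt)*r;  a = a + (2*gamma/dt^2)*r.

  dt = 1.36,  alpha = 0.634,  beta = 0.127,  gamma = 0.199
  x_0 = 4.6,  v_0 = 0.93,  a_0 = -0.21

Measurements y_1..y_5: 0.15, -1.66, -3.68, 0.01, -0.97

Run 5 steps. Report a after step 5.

step 1: x_pred=5.6706  r=-5.5206  x^+=2.1705  v^+=0.1289  a^+=-1.3979
step 2: x_pred=1.0530  r=-2.7130  x^+=-0.6670  v^+=-2.0257  a^+=-1.9817
step 3: x_pred=-5.2546  r=1.5746  x^+=-4.2563  v^+=-4.5738  a^+=-1.6429
step 4: x_pred=-11.9960  r=12.0060  x^+=-4.3842  v^+=-5.6869  a^+=0.9406
step 5: x_pred=-11.2486  r=10.2786  x^+=-4.7320  v^+=-3.4479  a^+=3.1523

a_post = 3.1523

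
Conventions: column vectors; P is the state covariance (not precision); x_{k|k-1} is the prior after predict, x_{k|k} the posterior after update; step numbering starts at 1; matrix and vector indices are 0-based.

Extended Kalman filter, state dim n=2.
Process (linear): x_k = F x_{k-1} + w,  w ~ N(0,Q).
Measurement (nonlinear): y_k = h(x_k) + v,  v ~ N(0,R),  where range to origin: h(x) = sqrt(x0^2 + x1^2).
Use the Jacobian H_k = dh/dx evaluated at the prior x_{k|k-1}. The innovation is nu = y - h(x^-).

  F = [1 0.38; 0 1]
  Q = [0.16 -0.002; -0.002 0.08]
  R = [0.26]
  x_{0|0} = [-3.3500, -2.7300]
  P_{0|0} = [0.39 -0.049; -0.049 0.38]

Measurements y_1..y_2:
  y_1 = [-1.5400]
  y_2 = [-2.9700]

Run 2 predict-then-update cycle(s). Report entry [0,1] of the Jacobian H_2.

step 1: x^-=[-4.3874, -2.7300]  P^-=[0.5676 0.0934; 0.0934 0.4600]  H_jac=[-0.8491 -0.5283]  S=[0.8814]  K=[-0.6028; -0.3657]  nu=[-6.7074]  x^+=[-0.3442, -0.2771]  P^+=[0.2474 -0.1009; -0.1009 0.3421]
step 2: x^-=[-0.4495, -0.2771]  P^-=[0.3801 0.0271; 0.0271 0.4221]  H_jac=[-0.8513 -0.5247]  S=[0.6759]  K=[-0.4998; -0.3619]  nu=[-3.4980]  x^+=[1.2987, 0.9888]  P^+=[0.2113 -0.0951; -0.0951 0.3336]

H_jac[0,1] = -0.5247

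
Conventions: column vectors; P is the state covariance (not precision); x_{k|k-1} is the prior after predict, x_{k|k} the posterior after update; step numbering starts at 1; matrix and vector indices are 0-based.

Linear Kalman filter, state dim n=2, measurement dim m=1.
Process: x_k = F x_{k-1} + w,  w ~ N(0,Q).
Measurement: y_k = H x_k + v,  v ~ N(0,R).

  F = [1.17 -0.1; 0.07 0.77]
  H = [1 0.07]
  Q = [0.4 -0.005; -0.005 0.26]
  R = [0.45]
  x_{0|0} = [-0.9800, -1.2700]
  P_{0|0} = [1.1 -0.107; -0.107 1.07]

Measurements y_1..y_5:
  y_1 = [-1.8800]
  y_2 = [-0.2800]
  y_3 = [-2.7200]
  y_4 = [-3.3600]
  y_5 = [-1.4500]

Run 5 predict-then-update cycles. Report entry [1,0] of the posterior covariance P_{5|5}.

P_post[1,0] = -0.0616

step 1: x^-=[-1.0196, -1.0465]  P^-=[1.9415 -0.0929; -0.0929 0.8883]  S=[2.3829]  K=[0.8121; -0.0129]  nu=[-0.7871]  x^+=[-1.6588, -1.0363]  P^+=[0.3702 -0.0680; -0.0680 0.8879]
step 2: x^-=[-1.8372, -0.9141]  P^-=[0.9315 -0.1038; -0.1038 0.7809]  S=[1.3708]  K=[0.6742; -0.0358]  nu=[1.6212]  x^+=[-0.7441, -0.9722]  P^+=[0.3084 -0.0707; -0.0707 0.7791]
step 3: x^-=[-0.7734, -0.8007]  P^-=[0.8464 -0.1029; -0.1029 0.7158]  S=[1.2855]  K=[0.6528; -0.0411]  nu=[-1.8905]  x^+=[-2.0076, -0.7230]  P^+=[0.2986 -0.0684; -0.0684 0.7137]
step 4: x^-=[-2.2766, -0.6973]  P^-=[0.8319 -0.0967; -0.0967 0.6772]  S=[1.2716]  K=[0.6488; -0.0387]  nu=[-1.0346]  x^+=[-2.9479, -0.6572]  P^+=[0.2965 -0.0647; -0.0647 0.6753]
step 5: x^-=[-3.3833, -0.7124]  P^-=[0.8278 -0.0906; -0.0906 0.6549]  S=[1.2683]  K=[0.6477; -0.0353]  nu=[1.9832]  x^+=[-2.0989, -0.7823]  P^+=[0.2958 -0.0616; -0.0616 0.6533]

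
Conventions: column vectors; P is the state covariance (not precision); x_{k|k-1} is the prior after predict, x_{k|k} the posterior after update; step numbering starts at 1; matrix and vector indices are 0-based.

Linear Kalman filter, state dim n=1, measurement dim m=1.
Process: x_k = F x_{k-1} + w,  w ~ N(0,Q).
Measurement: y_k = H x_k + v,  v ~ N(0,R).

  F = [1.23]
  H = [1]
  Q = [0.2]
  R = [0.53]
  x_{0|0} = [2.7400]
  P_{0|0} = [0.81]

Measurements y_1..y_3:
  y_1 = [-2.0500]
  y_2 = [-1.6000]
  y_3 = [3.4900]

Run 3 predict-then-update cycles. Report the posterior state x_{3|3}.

step 1: x^-=[3.3702]  P^-=[1.4254]  S=[1.9554]  K=[0.7290]  nu=[-5.4202]  x^+=[-0.5809]  P^+=[0.3864]
step 2: x^-=[-0.7145]  P^-=[0.7845]  S=[1.3145]  K=[0.5968]  nu=[-0.8855]  x^+=[-1.2430]  P^+=[0.3163]
step 3: x^-=[-1.5289]  P^-=[0.6785]  S=[1.2085]  K=[0.5615]  nu=[5.0189]  x^+=[1.2890]  P^+=[0.2976]

x_post = [1.2890]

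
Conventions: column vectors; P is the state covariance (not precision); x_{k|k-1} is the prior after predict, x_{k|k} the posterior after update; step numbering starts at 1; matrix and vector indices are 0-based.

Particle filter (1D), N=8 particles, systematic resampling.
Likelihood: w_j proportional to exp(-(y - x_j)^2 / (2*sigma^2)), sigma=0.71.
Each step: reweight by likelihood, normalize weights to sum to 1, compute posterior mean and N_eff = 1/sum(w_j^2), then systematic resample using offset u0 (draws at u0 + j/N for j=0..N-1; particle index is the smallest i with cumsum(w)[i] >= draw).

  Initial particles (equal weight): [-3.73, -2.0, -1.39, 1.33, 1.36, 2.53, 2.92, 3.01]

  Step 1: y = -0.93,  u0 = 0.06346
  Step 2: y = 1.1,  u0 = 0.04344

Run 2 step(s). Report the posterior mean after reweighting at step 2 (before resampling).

post_mean = -1.3968

step 1: w=[0.0004, 0.2808, 0.7085, 0.0055, 0.0048, 0.0000, 0.0000, 0.0000]  mean=-1.5339  Neff=1.7214  idx=[1, 1, 2, 2, 2, 2, 2, 2]
step 2: w=[0.0056, 0.0056, 0.1648, 0.1648, 0.1648, 0.1648, 0.1648, 0.1648]  mean=-1.3968  Neff=6.1343  idx=[2, 2, 3, 4, 5, 5, 6, 7]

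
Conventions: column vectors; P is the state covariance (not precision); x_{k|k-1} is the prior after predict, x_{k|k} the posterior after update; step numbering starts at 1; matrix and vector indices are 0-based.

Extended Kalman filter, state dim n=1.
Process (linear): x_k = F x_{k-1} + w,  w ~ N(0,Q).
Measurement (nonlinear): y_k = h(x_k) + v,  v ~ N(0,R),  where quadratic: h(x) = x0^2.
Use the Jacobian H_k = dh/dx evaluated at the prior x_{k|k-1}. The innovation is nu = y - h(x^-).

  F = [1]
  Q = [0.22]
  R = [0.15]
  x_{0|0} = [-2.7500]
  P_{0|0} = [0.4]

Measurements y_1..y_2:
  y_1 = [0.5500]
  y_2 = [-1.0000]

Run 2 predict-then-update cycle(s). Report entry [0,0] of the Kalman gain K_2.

step 1: x^-=[-2.7500]  P^-=[0.6200]  H_jac=[-5.5000]  S=[18.9050]  K=[-0.1804]  nu=[-7.0125]  x^+=[-1.4851]  P^+=[0.0049]
step 2: x^-=[-1.4851]  P^-=[0.2249]  H_jac=[-2.9702]  S=[2.1343]  K=[-0.3130]  nu=[-3.2056]  x^+=[-0.4817]  P^+=[0.0158]

K[0,0] = -0.3130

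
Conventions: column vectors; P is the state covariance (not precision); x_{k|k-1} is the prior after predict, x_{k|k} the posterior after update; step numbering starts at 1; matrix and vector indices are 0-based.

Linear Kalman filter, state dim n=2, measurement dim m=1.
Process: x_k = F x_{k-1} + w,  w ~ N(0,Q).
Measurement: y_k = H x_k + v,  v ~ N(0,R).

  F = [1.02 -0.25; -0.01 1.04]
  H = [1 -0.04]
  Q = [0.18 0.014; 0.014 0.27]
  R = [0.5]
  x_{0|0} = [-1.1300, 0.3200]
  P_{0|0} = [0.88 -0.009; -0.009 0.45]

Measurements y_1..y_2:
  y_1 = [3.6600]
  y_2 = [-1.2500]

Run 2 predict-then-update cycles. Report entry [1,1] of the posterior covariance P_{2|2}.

step 1: x^-=[-1.2326, 0.3441]  P^-=[1.1283 -0.1215; -0.1215 0.7570]  S=[1.6392]  K=[0.6913; -0.0926]  nu=[4.9064]  x^+=[2.1590, -0.1103]  P^+=[0.3450 -0.0166; -0.0166 0.7429]
step 2: x^-=[2.2298, -0.1363]  P^-=[0.5938 -0.2003; -0.2003 1.0739]  S=[1.1115]  K=[0.5414; -0.2189]  nu=[-3.4852]  x^+=[0.3428, 0.6265]  P^+=[0.2680 -0.0686; -0.0686 1.0207]

P_post[1,1] = 1.0207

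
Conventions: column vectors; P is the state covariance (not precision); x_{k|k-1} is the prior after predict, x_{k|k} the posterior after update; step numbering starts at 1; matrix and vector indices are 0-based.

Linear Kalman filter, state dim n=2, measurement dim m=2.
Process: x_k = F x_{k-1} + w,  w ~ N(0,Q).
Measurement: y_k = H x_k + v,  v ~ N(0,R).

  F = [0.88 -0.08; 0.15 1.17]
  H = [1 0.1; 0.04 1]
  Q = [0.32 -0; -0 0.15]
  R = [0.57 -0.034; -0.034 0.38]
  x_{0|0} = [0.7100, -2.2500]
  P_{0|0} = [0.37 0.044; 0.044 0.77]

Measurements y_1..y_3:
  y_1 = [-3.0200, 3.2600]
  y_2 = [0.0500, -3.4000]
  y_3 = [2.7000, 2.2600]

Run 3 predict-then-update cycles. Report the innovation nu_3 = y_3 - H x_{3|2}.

step 1: x^-=[0.8048, -2.5260]  P^-=[0.6053 0.0215; 0.0215 1.2278]  S=[1.1918 0.1346; 0.1346 1.6105]  K=[0.5113 -0.0143; 0.0353 0.7600]  nu=[-3.5722, 5.7538]  x^+=[-1.1040, 1.7208]  P^+=[0.2954 -0.0346; -0.0346 0.2890]
step 2: x^-=[-1.1091, 1.8477]  P^-=[0.5555 -0.0233; -0.0233 0.5401]  S=[1.1262 0.0188; 0.0188 0.9191]  K=[0.4913 -0.0112; 0.0175 0.5862]  nu=[0.9744, -5.2033]  x^+=[-0.5719, -1.1857]  P^+=[0.2837 -0.0323; -0.0323 0.2235]
step 3: x^-=[-0.4084, -1.4730]  P^-=[0.5457 -0.0164; -0.0164 0.4509]  S=[1.1169 0.0165; 0.0165 0.8305]  K=[0.4871 -0.0031; 0.0177 0.5418]  nu=[3.2557, 3.7493]  x^+=[1.1659, 0.6162]  P^+=[0.2807 -0.0290; -0.0290 0.2065]

innov = [3.2557, 3.7493]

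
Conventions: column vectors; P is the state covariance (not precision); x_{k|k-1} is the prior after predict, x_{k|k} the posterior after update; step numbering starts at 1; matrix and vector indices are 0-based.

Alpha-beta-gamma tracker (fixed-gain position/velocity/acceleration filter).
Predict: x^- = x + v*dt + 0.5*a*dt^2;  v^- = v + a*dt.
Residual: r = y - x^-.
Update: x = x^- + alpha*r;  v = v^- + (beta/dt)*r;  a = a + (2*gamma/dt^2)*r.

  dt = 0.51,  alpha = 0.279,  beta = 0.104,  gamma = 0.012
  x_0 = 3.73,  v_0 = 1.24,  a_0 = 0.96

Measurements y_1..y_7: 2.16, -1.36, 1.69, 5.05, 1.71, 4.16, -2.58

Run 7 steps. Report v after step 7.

v_post = -0.7071

step 1: x_pred=4.4872  r=-2.3272  x^+=3.8379  v^+=1.2550  a^+=0.7453
step 2: x_pred=4.5749  r=-5.9349  x^+=2.9191  v^+=0.4248  a^+=0.1976
step 3: x_pred=3.1615  r=-1.4715  x^+=2.7509  v^+=0.2256  a^+=0.0619
step 4: x_pred=2.8740  r=2.1760  x^+=3.4811  v^+=0.7009  a^+=0.2626
step 5: x_pred=3.8727  r=-2.1627  x^+=3.2693  v^+=0.3938  a^+=0.0631
step 6: x_pred=3.4783  r=0.6817  x^+=3.6685  v^+=0.5650  a^+=0.1260
step 7: x_pred=3.9730  r=-6.5530  x^+=2.1447  v^+=-0.7071  a^+=-0.4787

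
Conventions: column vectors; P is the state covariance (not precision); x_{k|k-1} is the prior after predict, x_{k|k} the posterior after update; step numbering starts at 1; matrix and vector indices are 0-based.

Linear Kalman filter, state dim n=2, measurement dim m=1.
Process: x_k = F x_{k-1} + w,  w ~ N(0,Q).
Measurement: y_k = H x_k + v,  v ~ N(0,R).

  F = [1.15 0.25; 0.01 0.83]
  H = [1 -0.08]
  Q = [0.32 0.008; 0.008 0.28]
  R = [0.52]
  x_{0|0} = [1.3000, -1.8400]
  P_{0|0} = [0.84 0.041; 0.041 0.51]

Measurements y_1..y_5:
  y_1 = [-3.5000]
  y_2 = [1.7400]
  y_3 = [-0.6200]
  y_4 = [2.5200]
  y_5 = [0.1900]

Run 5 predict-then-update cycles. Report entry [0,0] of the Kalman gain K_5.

K[0,0] = 0.6370

step 1: x^-=[1.0350, -1.5142]  P^-=[1.4863 0.1627; 0.1627 0.6321]  S=[1.9844]  K=[0.7425; 0.0565]  nu=[-4.6561]  x^+=[-2.4221, -1.7774]  P^+=[0.3924 0.0795; 0.0795 0.6258]
step 2: x^-=[-3.2297, -1.4994]  P^-=[0.9238 0.2184; 0.2184 0.7124]  S=[1.4134]  K=[0.6412; 0.1142]  nu=[4.8497]  x^+=[-0.1199, -0.9456]  P^+=[0.3426 0.1149; 0.1149 0.6940]
step 3: x^-=[-0.3743, -0.7861]  P^-=[0.8826 0.2659; 0.2659 0.7601]  S=[1.3649]  K=[0.6310; 0.1503]  nu=[-0.3086]  x^+=[-0.5690, -0.8325]  P^+=[0.3391 0.1365; 0.1365 0.7292]
step 4: x^-=[-0.8625, -0.6966]  P^-=[0.8925 0.2938; 0.2938 0.7847]  S=[1.3705]  K=[0.6341; 0.1686]  nu=[3.3268]  x^+=[1.2469, -0.1358]  P^+=[0.3415 0.1473; 0.1473 0.7457]
step 5: x^-=[1.3999, -0.1002]  P^-=[0.9029 0.3077; 0.3077 0.7962]  S=[1.3788]  K=[0.6370; 0.1769]  nu=[-1.2180]  x^+=[0.6241, -0.3157]  P^+=[0.3434 0.1522; 0.1522 0.7530]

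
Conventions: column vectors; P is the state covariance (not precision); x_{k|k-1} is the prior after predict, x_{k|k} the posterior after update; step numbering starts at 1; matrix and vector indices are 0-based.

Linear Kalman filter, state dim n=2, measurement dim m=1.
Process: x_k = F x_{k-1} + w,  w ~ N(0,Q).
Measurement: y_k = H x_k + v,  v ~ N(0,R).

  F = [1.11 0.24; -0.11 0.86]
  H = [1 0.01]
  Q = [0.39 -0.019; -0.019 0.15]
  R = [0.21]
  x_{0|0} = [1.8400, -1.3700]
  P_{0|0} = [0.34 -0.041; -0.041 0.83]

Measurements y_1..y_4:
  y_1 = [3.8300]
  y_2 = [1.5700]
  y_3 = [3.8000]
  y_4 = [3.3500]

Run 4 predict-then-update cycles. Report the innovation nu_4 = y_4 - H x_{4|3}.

step 1: x^-=[1.7136, -1.3806]  P^-=[0.8349 0.0727; 0.0727 0.7757]  S=[1.0464]  K=[0.7985; 0.0769]  nu=[2.1302]  x^+=[3.4147, -1.2167]  P^+=[0.1676 0.0085; 0.0085 0.7695]
step 2: x^-=[3.4983, -1.4220]  P^-=[0.6453 0.1272; 0.1272 0.7196]  S=[0.8580]  K=[0.7537; 0.1567]  nu=[-1.9140]  x^+=[2.0557, -1.7219]  P^+=[0.1580 0.0259; 0.0259 0.6985]
step 3: x^-=[1.8686, -1.7069]  P^-=[0.6387 0.1299; 0.1299 0.6636]  S=[0.8514]  K=[0.7517; 0.1604]  nu=[1.9485]  x^+=[3.3333, -1.3944]  P^+=[0.1576 0.0273; 0.0273 0.6417]
step 4: x^-=[3.3654, -1.5658]  P^-=[0.6357 0.1195; 0.1195 0.6214]  S=[0.8481]  K=[0.7509; 0.1483]  nu=[0.0003]  x^+=[3.3656, -1.5658]  P^+=[0.1574 0.0251; 0.0251 0.6027]

innov = [0.0003]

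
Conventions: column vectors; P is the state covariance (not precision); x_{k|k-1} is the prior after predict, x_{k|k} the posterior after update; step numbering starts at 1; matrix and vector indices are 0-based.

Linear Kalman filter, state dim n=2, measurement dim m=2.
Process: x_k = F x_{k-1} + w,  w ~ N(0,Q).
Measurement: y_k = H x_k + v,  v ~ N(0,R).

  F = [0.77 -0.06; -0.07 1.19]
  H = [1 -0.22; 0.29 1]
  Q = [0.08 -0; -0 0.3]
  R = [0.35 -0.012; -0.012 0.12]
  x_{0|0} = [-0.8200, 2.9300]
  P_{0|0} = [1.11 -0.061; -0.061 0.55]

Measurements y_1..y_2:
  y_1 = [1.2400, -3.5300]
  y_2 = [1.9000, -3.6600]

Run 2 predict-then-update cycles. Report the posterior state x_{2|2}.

step 1: x^-=[-0.8072, 3.5441]  P^-=[0.7457 -0.1552; -0.1552 1.0945]  S=[1.2170 -0.1819; -0.1819 1.1871]  K=[0.6637 0.1531; -0.1978 0.8537]  nu=[2.8269, -6.8400]  x^+=[0.0220, -2.8545]  P^+=[0.2188 -0.0530; -0.0530 0.1202]
step 2: x^-=[0.1882, -3.3984]  P^-=[0.2151 -0.0692; -0.0692 0.4801]  S=[0.6187 -0.1200; -0.1200 0.5781]  K=[0.3854 0.0682; -0.1335 0.7681]  nu=[0.9641, -0.3162]  x^+=[0.5382, -3.7700]  P^+=[0.1268 -0.0332; -0.0332 0.1034]

x_post = [0.5382, -3.7700]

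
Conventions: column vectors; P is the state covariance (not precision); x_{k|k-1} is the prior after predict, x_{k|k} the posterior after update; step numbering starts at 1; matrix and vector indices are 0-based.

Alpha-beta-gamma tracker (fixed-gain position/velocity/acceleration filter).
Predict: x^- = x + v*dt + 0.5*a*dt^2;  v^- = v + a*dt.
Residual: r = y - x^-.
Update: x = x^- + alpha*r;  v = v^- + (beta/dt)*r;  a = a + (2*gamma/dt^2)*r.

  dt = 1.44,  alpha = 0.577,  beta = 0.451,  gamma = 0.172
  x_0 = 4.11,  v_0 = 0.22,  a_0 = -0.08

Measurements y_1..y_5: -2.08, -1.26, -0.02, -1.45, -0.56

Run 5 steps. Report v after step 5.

v_post = 1.8724

step 1: x_pred=4.3439  r=-6.4239  x^+=0.6373  v^+=-1.9071  a^+=-1.1457
step 2: x_pred=-3.2968  r=2.0368  x^+=-2.1216  v^+=-2.9190  a^+=-0.8078
step 3: x_pred=-7.1624  r=7.1424  x^+=-3.0412  v^+=-1.8452  a^+=0.3771
step 4: x_pred=-5.3074  r=3.8574  x^+=-3.0817  v^+=-0.0941  a^+=1.0170
step 5: x_pred=-2.1627  r=1.6027  x^+=-1.2380  v^+=1.8724  a^+=1.2829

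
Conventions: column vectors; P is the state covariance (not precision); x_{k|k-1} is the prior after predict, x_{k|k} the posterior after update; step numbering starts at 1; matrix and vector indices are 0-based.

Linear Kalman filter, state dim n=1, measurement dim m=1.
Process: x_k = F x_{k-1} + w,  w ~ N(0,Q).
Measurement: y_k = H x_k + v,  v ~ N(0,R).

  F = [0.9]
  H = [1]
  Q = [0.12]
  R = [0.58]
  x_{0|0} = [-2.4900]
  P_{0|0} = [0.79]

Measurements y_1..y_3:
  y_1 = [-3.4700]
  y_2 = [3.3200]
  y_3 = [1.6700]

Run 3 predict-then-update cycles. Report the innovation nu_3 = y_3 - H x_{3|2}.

innov = [1.9034]

step 1: x^-=[-2.2410]  P^-=[0.7599]  S=[1.3399]  K=[0.5671]  nu=[-1.2290]  x^+=[-2.9380]  P^+=[0.3289]
step 2: x^-=[-2.6442]  P^-=[0.3864]  S=[0.9664]  K=[0.3999]  nu=[5.9642]  x^+=[-0.2594]  P^+=[0.2319]
step 3: x^-=[-0.2334]  P^-=[0.3079]  S=[0.8879]  K=[0.3467]  nu=[1.9034]  x^+=[0.4266]  P^+=[0.2011]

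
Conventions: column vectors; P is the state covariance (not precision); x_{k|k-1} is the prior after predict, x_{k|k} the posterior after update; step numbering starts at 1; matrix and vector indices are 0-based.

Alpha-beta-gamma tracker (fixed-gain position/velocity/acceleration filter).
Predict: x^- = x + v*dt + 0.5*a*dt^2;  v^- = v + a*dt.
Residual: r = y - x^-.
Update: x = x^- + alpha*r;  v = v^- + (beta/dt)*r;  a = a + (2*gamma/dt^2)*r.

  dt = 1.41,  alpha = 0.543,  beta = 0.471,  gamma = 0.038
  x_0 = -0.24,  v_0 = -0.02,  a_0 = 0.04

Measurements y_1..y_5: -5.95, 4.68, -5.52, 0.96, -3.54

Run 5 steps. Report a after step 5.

a_post = -0.0347

step 1: x_pred=-0.2284  r=-5.7216  x^+=-3.3352  v^+=-1.8748  a^+=-0.1787
step 2: x_pred=-6.1564  r=10.8364  x^+=-0.2723  v^+=1.4930  a^+=0.2355
step 3: x_pred=2.0670  r=-7.5870  x^+=-2.0527  v^+=-0.7093  a^+=-0.0545
step 4: x_pred=-3.1070  r=4.0670  x^+=-0.8986  v^+=0.5724  a^+=0.1010
step 5: x_pred=0.0088  r=-3.5488  x^+=-1.9182  v^+=-0.4707  a^+=-0.0347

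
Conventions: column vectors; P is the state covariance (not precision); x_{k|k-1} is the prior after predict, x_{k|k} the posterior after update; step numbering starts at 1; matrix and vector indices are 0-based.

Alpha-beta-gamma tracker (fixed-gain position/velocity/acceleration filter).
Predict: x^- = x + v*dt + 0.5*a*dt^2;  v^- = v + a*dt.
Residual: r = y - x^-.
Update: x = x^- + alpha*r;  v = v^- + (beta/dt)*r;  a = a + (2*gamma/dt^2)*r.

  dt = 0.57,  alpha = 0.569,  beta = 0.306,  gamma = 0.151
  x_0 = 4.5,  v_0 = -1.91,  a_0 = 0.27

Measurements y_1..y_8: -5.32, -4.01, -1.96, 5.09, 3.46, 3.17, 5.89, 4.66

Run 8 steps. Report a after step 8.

a_post = -17.2299

step 1: x_pred=3.4552  r=-8.7752  x^+=-1.5379  v^+=-6.4670  a^+=-7.8867
step 2: x_pred=-6.5053  r=2.4953  x^+=-5.0855  v^+=-9.6228  a^+=-5.5673
step 3: x_pred=-11.4749  r=9.5149  x^+=-6.0609  v^+=-7.6882  a^+=3.2770
step 4: x_pred=-9.9108  r=15.0008  x^+=-1.3754  v^+=2.2328  a^+=17.2205
step 5: x_pred=2.6948  r=0.7652  x^+=3.1302  v^+=12.4592  a^+=17.9317
step 6: x_pred=13.1450  r=-9.9750  x^+=7.4692  v^+=17.3253  a^+=8.6598
step 7: x_pred=18.7515  r=-12.8615  x^+=11.4333  v^+=15.3569  a^+=-3.2951
step 8: x_pred=19.6514  r=-14.9914  x^+=11.1213  v^+=5.4307  a^+=-17.2299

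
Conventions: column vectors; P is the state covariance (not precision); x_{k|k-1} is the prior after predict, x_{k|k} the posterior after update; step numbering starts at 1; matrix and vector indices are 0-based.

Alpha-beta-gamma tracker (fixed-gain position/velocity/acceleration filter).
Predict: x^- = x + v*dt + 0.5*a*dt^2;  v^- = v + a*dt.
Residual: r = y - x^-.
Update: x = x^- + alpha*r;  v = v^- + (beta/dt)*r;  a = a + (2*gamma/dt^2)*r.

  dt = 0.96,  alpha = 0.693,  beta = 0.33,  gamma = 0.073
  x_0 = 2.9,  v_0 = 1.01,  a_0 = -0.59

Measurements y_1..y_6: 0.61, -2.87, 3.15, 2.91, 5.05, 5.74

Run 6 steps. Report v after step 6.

step 1: x_pred=3.5977  r=-2.9877  x^+=1.5272  v^+=-0.5834  a^+=-1.0633
step 2: x_pred=0.4772  r=-3.3472  x^+=-1.8424  v^+=-2.7548  a^+=-1.5936
step 3: x_pred=-5.2214  r=8.3714  x^+=0.5800  v^+=-1.4070  a^+=-0.2674
step 4: x_pred=-0.8939  r=3.8039  x^+=1.7422  v^+=-0.3561  a^+=0.3352
step 5: x_pred=1.5548  r=3.4952  x^+=3.9770  v^+=1.1672  a^+=0.8889
step 6: x_pred=5.5071  r=0.2329  x^+=5.6685  v^+=2.1006  a^+=0.9258

v_post = 2.1006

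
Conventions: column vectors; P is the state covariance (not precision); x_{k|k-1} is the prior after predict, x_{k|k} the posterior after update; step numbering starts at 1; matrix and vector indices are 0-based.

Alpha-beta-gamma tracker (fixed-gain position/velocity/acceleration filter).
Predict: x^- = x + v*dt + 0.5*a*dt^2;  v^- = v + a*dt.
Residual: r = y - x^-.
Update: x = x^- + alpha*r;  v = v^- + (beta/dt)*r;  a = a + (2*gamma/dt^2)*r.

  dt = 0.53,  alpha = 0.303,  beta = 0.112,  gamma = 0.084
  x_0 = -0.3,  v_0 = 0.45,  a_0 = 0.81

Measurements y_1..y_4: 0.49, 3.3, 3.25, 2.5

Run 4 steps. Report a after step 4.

a_post = 0.9858

step 1: x_pred=0.0523  r=0.4377  x^+=0.1849  v^+=0.9718  a^+=1.0718
step 2: x_pred=0.8505  r=2.4495  x^+=1.5927  v^+=2.0575  a^+=2.5368
step 3: x_pred=3.0395  r=0.2105  x^+=3.1032  v^+=3.4465  a^+=2.6627
step 4: x_pred=5.3039  r=-2.8039  x^+=4.4543  v^+=4.2652  a^+=0.9858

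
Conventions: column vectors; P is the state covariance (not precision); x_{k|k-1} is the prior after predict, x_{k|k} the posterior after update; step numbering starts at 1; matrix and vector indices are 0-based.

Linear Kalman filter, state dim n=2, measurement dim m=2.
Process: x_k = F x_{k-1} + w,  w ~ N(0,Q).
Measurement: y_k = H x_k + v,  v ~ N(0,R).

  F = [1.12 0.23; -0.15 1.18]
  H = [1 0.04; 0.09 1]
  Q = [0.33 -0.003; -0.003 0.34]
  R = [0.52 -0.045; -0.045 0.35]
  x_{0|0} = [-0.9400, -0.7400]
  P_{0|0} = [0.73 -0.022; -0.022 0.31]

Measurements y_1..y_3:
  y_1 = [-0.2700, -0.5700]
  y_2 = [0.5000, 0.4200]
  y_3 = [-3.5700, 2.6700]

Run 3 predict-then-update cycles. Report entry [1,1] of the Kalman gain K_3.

step 1: x^-=[-1.2230, -0.7322]  P^-=[1.2508 -0.0698; -0.0698 0.7959]  S=[1.7665 0.0293; 0.0293 1.1434]  K=[0.7062 0.0193; -0.0330 0.6914]  nu=[0.9823, 0.2723]  x^+=[-0.5241, -0.5764]  P^+=[0.3687 -0.0582; -0.0582 0.2487]
step 2: x^-=[-0.7195, -0.6015]  P^-=[0.7756 -0.0724; -0.0724 0.7152]  S=[1.2910 -0.0192; -0.0192 1.0585]  K=[0.5987 0.0084; -0.0239 0.6691]  nu=[1.2436, 1.0862]  x^+=[0.0342, 0.0956]  P^+=[0.3130 -0.0522; -0.0522 0.2400]
step 3: x^-=[0.0602, 0.1076]  P^-=[0.7085 -0.0576; -0.0576 0.6996]  S=[1.2250 -0.0111; -0.0111 1.0450]  K=[0.5766 0.0120; -0.0182 0.6643]  nu=[-3.6345, 2.5569]  x^+=[-2.0047, 1.8724]  P^+=[0.3012 -0.0489; -0.0489 0.2377]

K[1,1] = 0.6643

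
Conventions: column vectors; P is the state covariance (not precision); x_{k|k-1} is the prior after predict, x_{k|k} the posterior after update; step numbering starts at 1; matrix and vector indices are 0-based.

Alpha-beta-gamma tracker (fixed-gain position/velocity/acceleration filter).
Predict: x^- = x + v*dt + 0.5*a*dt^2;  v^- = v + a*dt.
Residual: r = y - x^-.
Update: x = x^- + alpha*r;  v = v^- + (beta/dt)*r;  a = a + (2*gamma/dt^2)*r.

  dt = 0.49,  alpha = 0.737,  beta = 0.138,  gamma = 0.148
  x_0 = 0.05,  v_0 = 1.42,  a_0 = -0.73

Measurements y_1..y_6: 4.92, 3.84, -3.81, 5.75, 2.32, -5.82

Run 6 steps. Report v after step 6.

step 1: x_pred=0.6582  r=4.2618  x^+=3.7991  v^+=2.2626  a^+=4.5241
step 2: x_pred=5.4509  r=-1.6109  x^+=4.2637  v^+=4.0257  a^+=2.5381
step 3: x_pred=6.5410  r=-10.3510  x^+=-1.0877  v^+=2.3542  a^+=-10.2228
step 4: x_pred=-1.1614  r=6.9114  x^+=3.9323  v^+=-0.7085  a^+=-1.7023
step 5: x_pred=3.3808  r=-1.0608  x^+=2.5990  v^+=-1.8413  a^+=-3.0100
step 6: x_pred=1.3354  r=-7.1554  x^+=-3.9381  v^+=-5.3314  a^+=-11.8313

v_post = -5.3314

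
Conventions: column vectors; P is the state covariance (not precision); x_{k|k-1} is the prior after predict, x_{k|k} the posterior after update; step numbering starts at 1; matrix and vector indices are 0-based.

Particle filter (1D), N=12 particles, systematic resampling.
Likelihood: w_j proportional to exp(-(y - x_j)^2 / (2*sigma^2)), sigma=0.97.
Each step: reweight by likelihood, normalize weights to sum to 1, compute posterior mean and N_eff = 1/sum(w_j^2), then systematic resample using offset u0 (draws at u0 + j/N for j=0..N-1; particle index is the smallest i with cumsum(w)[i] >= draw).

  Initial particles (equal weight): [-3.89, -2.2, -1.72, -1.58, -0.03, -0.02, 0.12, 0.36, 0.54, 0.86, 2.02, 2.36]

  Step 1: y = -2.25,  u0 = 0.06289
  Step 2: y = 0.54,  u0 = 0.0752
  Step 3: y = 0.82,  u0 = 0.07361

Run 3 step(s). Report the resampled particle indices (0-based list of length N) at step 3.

step 1: w=[0.0765, 0.3190, 0.2751, 0.2516, 0.0233, 0.0227, 0.0161, 0.0086, 0.0051, 0.0019, 0.0000, 0.0000]  mean=-1.8619  Neff=4.0312  idx=[0, 1, 1, 1, 2, 2, 2, 2, 3, 3, 3, 6]
step 2: w=[0.0000, 0.0123, 0.0123, 0.0123, 0.0440, 0.0440, 0.0440, 0.0440, 0.0609, 0.0609, 0.0609, 0.6044]  mean=-0.6000  Neff=2.5998  idx=[4, 6, 8, 9, 11, 11, 11, 11, 11, 11, 11, 11]
step 3: w=[0.0051, 0.0051, 0.0074, 0.0074, 0.1219, 0.1219, 0.1219, 0.1219, 0.1219, 0.1219, 0.1219, 0.1219]  mean=0.0759  Neff=8.4053  idx=[4, 5, 5, 6, 7, 7, 8, 9, 9, 10, 11, 11]

resampled_idx = [4, 5, 5, 6, 7, 7, 8, 9, 9, 10, 11, 11]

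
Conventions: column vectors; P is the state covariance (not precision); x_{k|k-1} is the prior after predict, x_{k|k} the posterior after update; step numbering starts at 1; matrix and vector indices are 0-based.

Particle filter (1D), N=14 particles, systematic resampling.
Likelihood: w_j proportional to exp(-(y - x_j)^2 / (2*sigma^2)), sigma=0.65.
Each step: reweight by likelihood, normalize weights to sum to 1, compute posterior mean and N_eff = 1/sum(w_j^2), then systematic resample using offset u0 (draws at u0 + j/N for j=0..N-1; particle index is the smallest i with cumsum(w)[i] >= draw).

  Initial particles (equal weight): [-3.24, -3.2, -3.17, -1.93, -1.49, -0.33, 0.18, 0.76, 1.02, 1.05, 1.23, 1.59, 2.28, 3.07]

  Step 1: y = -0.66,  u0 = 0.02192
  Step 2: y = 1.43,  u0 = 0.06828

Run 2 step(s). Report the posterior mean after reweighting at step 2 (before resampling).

step 1: w=[0.0002, 0.0002, 0.0003, 0.0712, 0.2126, 0.4224, 0.2085, 0.0442, 0.0170, 0.0151, 0.0070, 0.0012, 0.0000, 0.0000]  mean=-0.4810  Neff=3.6403  idx=[3, 4, 4, 4, 5, 5, 5, 5, 5, 5, 6, 6, 6, 7]
step 2: w=[0.0000, 0.0000, 0.0000, 0.0000, 0.0211, 0.0211, 0.0211, 0.0211, 0.0211, 0.0211, 0.1297, 0.1297, 0.1297, 0.4844]  mean=0.3963  Neff=3.4753  idx=[7, 10, 10, 11, 11, 12, 12, 13, 13, 13, 13, 13, 13, 13]

post_mean = 0.3963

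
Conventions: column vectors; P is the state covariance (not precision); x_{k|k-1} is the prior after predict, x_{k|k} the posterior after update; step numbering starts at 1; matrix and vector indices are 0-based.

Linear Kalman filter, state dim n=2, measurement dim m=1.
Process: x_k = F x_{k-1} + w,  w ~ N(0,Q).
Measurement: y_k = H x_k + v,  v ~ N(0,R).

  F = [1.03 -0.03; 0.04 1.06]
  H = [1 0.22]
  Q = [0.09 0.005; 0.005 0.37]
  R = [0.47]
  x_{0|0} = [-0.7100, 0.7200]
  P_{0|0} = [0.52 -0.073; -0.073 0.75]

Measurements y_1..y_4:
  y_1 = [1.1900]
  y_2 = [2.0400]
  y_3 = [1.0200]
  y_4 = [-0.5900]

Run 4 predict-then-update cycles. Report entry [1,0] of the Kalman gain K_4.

step 1: x^-=[-0.7529, 0.7348]  P^-=[0.6469 -0.0770; -0.0770 1.2073]  S=[1.1414]  K=[0.5519; 0.1652]  nu=[1.7812]  x^+=[0.2301, 1.0291]  P^+=[0.2992 -0.1811; -0.1811 1.1762]
step 2: x^-=[0.2062, 1.1000]  P^-=[0.4197 -0.2176; -0.2176 1.6767]  S=[0.8751]  K=[0.4249; 0.1729]  nu=[1.5918]  x^+=[0.8825, 1.3752]  P^+=[0.2617 -0.2819; -0.2819 1.6505]
step 3: x^-=[0.8677, 1.4930]  P^-=[0.3866 -0.3441; -0.3441 2.2011]  S=[0.8117]  K=[0.3830; 0.1726]  nu=[-0.1762]  x^+=[0.8003, 1.4626]  P^+=[0.2675 -0.3978; -0.3978 2.1769]
step 4: x^-=[0.7804, 1.5824]  P^-=[0.4003 -0.4870; -0.4870 2.7826]  S=[0.7907]  K=[0.3708; 0.1583]  nu=[-1.7185]  x^+=[0.1432, 1.3104]  P^+=[0.2916 -0.5334; -0.5334 2.7628]

K[1,0] = 0.1583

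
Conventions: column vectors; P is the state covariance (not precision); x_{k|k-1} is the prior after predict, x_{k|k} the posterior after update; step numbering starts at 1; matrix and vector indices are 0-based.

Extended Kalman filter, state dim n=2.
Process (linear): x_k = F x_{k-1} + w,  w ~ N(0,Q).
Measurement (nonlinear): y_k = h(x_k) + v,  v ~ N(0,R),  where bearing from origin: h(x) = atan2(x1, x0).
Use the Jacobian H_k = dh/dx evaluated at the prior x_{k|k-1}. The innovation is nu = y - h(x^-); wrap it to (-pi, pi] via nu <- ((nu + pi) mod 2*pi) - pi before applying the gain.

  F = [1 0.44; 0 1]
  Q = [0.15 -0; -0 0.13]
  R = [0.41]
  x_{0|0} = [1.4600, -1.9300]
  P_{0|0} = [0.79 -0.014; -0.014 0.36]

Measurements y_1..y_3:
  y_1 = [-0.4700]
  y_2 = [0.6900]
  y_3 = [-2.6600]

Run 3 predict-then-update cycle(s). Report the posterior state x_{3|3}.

x_post = [0.1874, -2.2218]

step 1: x^-=[0.6108, -1.9300]  P^-=[0.9974 0.1444; 0.1444 0.4900]  H_jac=[0.4710 0.1490]  S=[0.6624]  K=[0.7416; 0.2129]  nu=[0.7943]  x^+=[1.1999, -1.7609]  P^+=[0.6330 0.0398; 0.0398 0.4600]
step 2: x^-=[0.4251, -1.7609]  P^-=[0.9071 0.2422; 0.2422 0.5900]  H_jac=[0.5366 0.1295]  S=[0.7148]  K=[0.7249; 0.2887]  nu=[2.0239]  x^+=[1.8922, -1.1765]  P^+=[0.5315 0.0926; 0.0926 0.5304]
step 3: x^-=[1.3746, -1.1765]  P^-=[0.8656 0.3259; 0.3259 0.6604]  H_jac=[0.3594 0.4199]  S=[0.7366]  K=[0.6081; 0.5355]  nu=[-1.9521]  x^+=[0.1874, -2.2218]  P^+=[0.5932 0.0861; 0.0861 0.4492]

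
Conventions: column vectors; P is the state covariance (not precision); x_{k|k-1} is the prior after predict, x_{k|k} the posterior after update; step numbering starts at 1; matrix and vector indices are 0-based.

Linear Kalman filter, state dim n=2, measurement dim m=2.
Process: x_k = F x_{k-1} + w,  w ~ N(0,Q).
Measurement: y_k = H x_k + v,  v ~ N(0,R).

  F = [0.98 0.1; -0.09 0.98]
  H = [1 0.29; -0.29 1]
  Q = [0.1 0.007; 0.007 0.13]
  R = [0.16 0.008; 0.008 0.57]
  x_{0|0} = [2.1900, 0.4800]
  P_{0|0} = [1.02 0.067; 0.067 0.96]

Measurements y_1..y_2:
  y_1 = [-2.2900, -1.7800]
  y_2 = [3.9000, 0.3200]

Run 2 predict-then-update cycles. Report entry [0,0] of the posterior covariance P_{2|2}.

step 1: x^-=[2.1942, 0.2733]  P^-=[1.1023 0.0749; 0.0749 1.0484]  S=[1.3939 0.0609; 0.0609 1.6677]  K=[0.8141 -0.1765; 0.2453 0.6067]  nu=[-4.5635, -1.4170]  x^+=[-1.2708, -1.7058]  P^+=[0.1440 -0.0523; -0.0523 0.3326]
step 2: x^-=[-1.4159, -1.5573]  P^-=[0.2314 -0.0229; -0.0229 0.4598]  S=[0.4168 0.0533; 0.0533 1.0626]  K=[0.5536 -0.1125; 0.2102 0.4285]  nu=[5.7676, 1.4667]  x^+=[1.6122, 0.2836]  P^+=[0.0968 -0.0316; -0.0316 0.2367]

P_post[0,0] = 0.0968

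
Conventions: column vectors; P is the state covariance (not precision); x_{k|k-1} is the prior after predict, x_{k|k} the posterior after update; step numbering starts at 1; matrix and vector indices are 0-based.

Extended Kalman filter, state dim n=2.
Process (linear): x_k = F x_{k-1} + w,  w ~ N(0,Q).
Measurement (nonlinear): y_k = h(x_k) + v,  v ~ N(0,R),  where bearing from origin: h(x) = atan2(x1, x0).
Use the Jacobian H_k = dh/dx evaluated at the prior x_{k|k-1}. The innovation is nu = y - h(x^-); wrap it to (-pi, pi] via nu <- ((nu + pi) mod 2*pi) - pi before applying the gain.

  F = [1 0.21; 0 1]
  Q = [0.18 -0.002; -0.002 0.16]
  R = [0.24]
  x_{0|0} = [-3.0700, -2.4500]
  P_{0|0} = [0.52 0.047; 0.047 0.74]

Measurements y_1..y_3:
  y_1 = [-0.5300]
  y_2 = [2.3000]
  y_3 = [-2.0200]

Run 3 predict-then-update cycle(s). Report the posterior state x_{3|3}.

step 1: x^-=[-3.5845, -2.4500]  P^-=[0.7524 0.2004; 0.2004 0.9000]  H_jac=[0.1300 -0.1901]  S=[0.2753]  K=[0.2167; -0.5269]  nu=[2.0120]  x^+=[-3.1484, -3.5102]  P^+=[0.7394 0.2318; 0.2318 0.8235]
step 2: x^-=[-3.8856, -3.5102]  P^-=[1.0531 0.4028; 0.4028 0.9835]  H_jac=[0.1280 -0.1417]  S=[0.2624]  K=[0.2963; -0.3347]  nu=[-1.5763]  x^+=[-4.3526, -2.9827]  P^+=[1.0301 0.4288; 0.4288 0.9542]
step 3: x^-=[-4.9789, -2.9827]  P^-=[1.4323 0.6272; 0.6272 1.1142]  H_jac=[0.0885 -0.1478]  S=[0.2592]  K=[0.1317; -0.4212]  nu=[0.5819]  x^+=[-4.9023, -3.2277]  P^+=[1.4278 0.6416; 0.6416 1.0682]

x_post = [-4.9023, -3.2277]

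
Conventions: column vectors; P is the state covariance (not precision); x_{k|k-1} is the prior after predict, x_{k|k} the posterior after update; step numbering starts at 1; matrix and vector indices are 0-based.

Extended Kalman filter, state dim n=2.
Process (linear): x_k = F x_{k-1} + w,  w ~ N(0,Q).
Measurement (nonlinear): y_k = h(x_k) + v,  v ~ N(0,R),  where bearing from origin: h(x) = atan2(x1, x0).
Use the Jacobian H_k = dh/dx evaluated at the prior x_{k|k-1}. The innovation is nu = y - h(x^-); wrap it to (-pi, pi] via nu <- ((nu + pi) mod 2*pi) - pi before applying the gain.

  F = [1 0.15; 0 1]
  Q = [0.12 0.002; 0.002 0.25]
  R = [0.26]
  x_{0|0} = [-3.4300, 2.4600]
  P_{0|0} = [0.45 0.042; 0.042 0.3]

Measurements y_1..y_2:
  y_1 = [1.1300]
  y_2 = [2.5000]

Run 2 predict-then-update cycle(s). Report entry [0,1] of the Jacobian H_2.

H_jac[0,1] = -0.1567

step 1: x^-=[-3.0610, 2.4600]  P^-=[0.5894 0.0890; 0.0890 0.5500]  H_jac=[-0.1595 -0.1985]  S=[0.3023]  K=[-0.3694; -0.4081]  nu=[-1.3346]  x^+=[-2.5680, 3.0047]  P^+=[0.5481 0.0434; 0.0434 0.4997]
step 2: x^-=[-2.1173, 3.0047]  P^-=[0.6924 0.1204; 0.1204 0.7497]  H_jac=[-0.2224 -0.1567]  S=[0.3210]  K=[-0.5384; -0.4493]  nu=[0.3154]  x^+=[-2.2870, 2.8630]  P^+=[0.5993 0.0427; 0.0427 0.6848]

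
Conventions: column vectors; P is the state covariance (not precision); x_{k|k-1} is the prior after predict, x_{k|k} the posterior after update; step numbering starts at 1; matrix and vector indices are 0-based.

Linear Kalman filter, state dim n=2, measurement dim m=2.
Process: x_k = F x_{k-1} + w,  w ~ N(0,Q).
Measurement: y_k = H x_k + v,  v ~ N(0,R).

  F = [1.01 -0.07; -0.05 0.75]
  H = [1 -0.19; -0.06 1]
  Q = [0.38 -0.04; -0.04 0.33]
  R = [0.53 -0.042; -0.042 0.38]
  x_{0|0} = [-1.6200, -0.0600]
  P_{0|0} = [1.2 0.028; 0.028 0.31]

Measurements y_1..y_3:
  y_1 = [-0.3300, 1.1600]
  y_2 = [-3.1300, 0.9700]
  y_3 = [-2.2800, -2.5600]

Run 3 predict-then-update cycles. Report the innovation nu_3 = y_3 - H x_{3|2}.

step 1: x^-=[-1.6320, 0.0360]  P^-=[1.6017 -0.0956; -0.0956 0.5053]  S=[2.1862 -0.3308; -0.3308 0.9025]  K=[0.7504 0.0626; -0.0021 0.5654]  nu=[1.3088, 1.0261]  x^+=[-0.5856, 0.6135]  P^+=[0.3982 0.0162; 0.0162 0.2159]
step 2: x^-=[-0.6344, 0.4894]  P^-=[0.7849 -0.0591; -0.0591 0.4512]  S=[1.3537 -0.2346; -0.2346 0.8412]  K=[0.5950 0.0397; -0.0140 0.5368]  nu=[-2.4027, 0.4426]  x^+=[-2.0464, 0.7605]  P^+=[0.3154 0.0090; 0.0090 0.2051]
step 3: x^-=[-2.1201, 0.6727]  P^-=[0.7015 -0.0598; -0.0598 0.4455]  S=[1.2703 -0.2292; -0.2292 0.8352]  K=[0.5672 0.0337; -0.0176 0.5329]  nu=[-0.0320, -3.3599]  x^+=[-2.2514, -1.1171]  P^+=[0.3006 0.0070; 0.0070 0.2036]

innov = [-0.0320, -3.3599]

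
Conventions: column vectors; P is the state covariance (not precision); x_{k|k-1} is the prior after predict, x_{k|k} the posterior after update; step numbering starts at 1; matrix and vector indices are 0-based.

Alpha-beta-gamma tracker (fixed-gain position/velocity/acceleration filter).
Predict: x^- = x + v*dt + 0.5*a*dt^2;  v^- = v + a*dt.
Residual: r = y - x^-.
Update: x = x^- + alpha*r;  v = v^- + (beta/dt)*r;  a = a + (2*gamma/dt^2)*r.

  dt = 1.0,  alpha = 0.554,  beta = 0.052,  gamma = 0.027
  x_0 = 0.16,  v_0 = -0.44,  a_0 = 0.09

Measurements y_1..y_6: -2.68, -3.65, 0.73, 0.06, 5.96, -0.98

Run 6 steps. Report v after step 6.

step 1: x_pred=-0.2350  r=-2.4450  x^+=-1.5895  v^+=-0.4771  a^+=-0.0420
step 2: x_pred=-2.0877  r=-1.5623  x^+=-2.9532  v^+=-0.6004  a^+=-0.1264
step 3: x_pred=-3.6168  r=4.3468  x^+=-1.2087  v^+=-0.5008  a^+=0.1083
step 4: x_pred=-1.6553  r=1.7153  x^+=-0.7050  v^+=-0.3032  a^+=0.2010
step 5: x_pred=-0.9078  r=6.8678  x^+=2.8970  v^+=0.2548  a^+=0.5718
step 6: x_pred=3.4377  r=-4.4177  x^+=0.9903  v^+=0.5969  a^+=0.3333

v_post = 0.5969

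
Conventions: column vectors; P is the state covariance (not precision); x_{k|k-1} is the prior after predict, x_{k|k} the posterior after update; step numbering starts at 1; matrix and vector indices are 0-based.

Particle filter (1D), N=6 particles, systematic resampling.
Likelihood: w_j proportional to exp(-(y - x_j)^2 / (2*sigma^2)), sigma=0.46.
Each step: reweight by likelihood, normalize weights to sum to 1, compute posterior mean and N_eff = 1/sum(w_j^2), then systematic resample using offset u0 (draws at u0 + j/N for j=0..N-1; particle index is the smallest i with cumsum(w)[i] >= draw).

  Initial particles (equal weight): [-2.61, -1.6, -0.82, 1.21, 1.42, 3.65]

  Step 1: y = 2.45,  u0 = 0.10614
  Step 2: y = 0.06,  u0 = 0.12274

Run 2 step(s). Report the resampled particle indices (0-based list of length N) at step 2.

step 1: w=[0.0000, 0.0000, 0.0000, 0.1871, 0.5772, 0.2357]  mean=1.9062  Neff=2.3600  idx=[3, 4, 4, 4, 5, 5]
step 2: w=[0.5367, 0.1544, 0.1544, 0.1544, 0.0000, 0.0000]  mean=1.3073  Neff=2.7811  idx=[0, 0, 0, 1, 2, 3]

resampled_idx = [0, 0, 0, 1, 2, 3]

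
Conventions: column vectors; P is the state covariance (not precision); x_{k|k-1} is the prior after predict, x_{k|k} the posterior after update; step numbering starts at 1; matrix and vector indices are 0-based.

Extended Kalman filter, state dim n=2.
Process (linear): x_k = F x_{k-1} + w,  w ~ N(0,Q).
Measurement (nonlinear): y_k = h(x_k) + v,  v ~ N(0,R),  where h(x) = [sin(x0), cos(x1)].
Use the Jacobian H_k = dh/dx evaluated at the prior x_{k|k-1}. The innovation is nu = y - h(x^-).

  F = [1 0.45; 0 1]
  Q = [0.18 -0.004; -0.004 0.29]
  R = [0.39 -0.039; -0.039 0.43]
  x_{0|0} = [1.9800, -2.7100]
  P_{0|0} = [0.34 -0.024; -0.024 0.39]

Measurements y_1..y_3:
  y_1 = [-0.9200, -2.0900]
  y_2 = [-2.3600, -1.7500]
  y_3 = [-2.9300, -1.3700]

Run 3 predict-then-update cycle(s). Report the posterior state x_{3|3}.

x_post = [-0.6605, -2.4273]

step 1: x^-=[0.7605, -2.7100]  P^-=[0.5774 0.1475; 0.1475 0.6800]  H_jac=[0.7245 0.0000; 0.0000 0.4183]  S=[0.6931 0.0057; 0.0057 0.5490]  K=[0.6027 0.1061; 0.1499 0.5166]  nu=[-1.6093, -1.1817]  x^+=[-0.3348, -3.5617]  P^+=[0.3187 0.0529; 0.0529 0.5170]
step 2: x^-=[-1.9376, -3.5617]  P^-=[0.6510 0.2816; 0.2816 0.8070]  H_jac=[-0.3586 0.0000; 0.0000 -0.4079]  S=[0.4737 0.0022; 0.0022 0.5643]  K=[-0.4919 -0.2016; -0.2105 -0.5826]  nu=[-1.4265, -0.8370]  x^+=[-1.0671, -2.7739]  P^+=[0.5130 0.1655; 0.1655 0.5940]
step 3: x^-=[-2.3154, -2.7739]  P^-=[0.9623 0.4288; 0.4288 0.8840]  H_jac=[-0.6777 0.0000; 0.0000 0.3594]  S=[0.8319 -0.1435; -0.1435 0.5442]  K=[-0.7700 0.0803; -0.2605 0.5152]  nu=[-2.1946, -0.4368]  x^+=[-0.6605, -2.4273]  P^+=[0.4478 0.1796; 0.1796 0.6446]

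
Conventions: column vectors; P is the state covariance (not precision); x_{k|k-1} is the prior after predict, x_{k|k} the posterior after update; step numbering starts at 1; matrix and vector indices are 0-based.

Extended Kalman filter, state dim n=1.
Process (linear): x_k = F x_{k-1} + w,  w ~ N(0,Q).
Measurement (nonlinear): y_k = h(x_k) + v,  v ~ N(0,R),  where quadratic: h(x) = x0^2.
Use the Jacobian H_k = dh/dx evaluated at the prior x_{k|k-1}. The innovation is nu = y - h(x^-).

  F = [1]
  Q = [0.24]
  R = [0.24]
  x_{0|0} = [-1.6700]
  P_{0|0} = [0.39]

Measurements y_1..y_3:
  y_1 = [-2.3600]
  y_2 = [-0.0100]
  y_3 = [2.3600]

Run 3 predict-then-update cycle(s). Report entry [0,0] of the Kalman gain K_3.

step 1: x^-=[-1.6700]  P^-=[0.6300]  H_jac=[-3.3400]  S=[7.2680]  K=[-0.2895]  nu=[-5.1489]  x^+=[-0.1793]  P^+=[0.0208]
step 2: x^-=[-0.1793]  P^-=[0.2608]  H_jac=[-0.3586]  S=[0.2735]  K=[-0.3419]  nu=[-0.0422]  x^+=[-0.1649]  P^+=[0.2288]
step 3: x^-=[-0.1649]  P^-=[0.4688]  H_jac=[-0.3298]  S=[0.2910]  K=[-0.5314]  nu=[2.3328]  x^+=[-1.4044]  P^+=[0.3867]

K[0,0] = -0.5314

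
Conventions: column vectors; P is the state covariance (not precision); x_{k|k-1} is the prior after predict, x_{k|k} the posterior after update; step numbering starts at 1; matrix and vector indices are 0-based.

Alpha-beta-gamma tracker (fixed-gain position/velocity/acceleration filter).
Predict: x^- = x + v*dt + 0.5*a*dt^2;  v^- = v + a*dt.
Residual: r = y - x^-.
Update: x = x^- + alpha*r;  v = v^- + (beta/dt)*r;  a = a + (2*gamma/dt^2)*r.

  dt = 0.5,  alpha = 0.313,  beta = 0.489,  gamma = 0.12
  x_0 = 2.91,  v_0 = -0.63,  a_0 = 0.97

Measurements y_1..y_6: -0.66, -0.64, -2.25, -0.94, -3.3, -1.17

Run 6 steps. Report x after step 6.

step 1: x_pred=2.7163  r=-3.3763  x^+=1.6595  v^+=-3.4470  a^+=-2.2712
step 2: x_pred=-0.3479  r=-0.2921  x^+=-0.4393  v^+=-4.8682  a^+=-2.5516
step 3: x_pred=-3.1924  r=0.9424  x^+=-2.8974  v^+=-5.2224  a^+=-1.6469
step 4: x_pred=-5.7145  r=4.7745  x^+=-4.2201  v^+=-1.3764  a^+=2.9366
step 5: x_pred=-4.5412  r=1.2412  x^+=-4.1527  v^+=1.3058  a^+=4.1281
step 6: x_pred=-2.9838  r=1.8138  x^+=-2.4161  v^+=5.1437  a^+=5.8694

x_post = -2.4161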